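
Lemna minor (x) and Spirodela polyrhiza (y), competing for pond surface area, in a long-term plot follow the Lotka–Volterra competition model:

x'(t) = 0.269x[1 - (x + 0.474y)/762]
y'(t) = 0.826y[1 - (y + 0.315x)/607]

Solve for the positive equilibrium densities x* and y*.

Setting both brackets to zero gives the nullclines x + 0.474y = 762 and 0.315x + y = 607.
Substituting y = 607 - 0.315x into the first: x(1 - 0.474·0.315) = 762 - 0.474·607.
So x* = 474/0.851 = 558, and then y* = 607 - 0.315·558 = 431.

x* ≈ 558, y* ≈ 431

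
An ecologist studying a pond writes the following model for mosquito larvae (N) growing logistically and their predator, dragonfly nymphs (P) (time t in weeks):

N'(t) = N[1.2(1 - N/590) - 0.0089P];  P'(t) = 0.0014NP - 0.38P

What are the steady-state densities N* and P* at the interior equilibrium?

N* ≈ 271, P* ≈ 72.8

From dP/dt = 0 with P > 0: 0.0014N* = 0.38, so N* = 271.
Substitute into dN/dt = 0: 1.2(1 - 271/590) = 0.0089P*.
The bracket is 0.54, giving P* = 0.648/0.0089 = 72.8.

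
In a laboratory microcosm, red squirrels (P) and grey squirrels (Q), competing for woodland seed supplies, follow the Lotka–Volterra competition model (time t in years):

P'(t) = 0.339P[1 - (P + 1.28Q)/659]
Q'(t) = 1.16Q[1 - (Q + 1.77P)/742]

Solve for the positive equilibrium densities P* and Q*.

P* ≈ 230, Q* ≈ 335

Setting both brackets to zero gives the nullclines P + 1.28Q = 659 and 1.77P + Q = 742.
Substituting Q = 742 - 1.77P into the first: P(1 - 1.28·1.77) = 659 - 1.28·742.
So P* = -291/-1.27 = 230, and then Q* = 742 - 1.77·230 = 335.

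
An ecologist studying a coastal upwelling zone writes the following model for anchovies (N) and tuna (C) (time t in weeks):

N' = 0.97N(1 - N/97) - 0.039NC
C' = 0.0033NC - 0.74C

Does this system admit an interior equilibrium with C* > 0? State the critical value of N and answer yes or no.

The predator equation gives dC/dt > 0 only when N > 0.74/0.0033 = 224.
Without the predator, N → K = 97. Since 97 < 224, the predator cannot invade.

Threshold N = 224; K < 224, so no, the predator goes extinct.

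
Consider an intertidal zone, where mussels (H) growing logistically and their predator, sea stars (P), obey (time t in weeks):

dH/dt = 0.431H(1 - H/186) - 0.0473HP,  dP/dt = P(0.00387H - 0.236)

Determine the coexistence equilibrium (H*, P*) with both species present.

From dP/dt = 0 with P > 0: 0.00387H* = 0.236, so H* = 61.
Substitute into dH/dt = 0: 0.431(1 - 61/186) = 0.0473P*.
The bracket is 0.672, giving P* = 0.29/0.0473 = 6.12.

H* ≈ 61, P* ≈ 6.12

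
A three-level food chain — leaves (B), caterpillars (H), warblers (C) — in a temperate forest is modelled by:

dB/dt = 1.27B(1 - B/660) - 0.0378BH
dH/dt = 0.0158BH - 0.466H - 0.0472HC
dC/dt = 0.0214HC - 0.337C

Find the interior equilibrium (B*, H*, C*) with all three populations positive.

B* ≈ 351, H* ≈ 15.7, C* ≈ 108

From dC/dt = 0: 0.0214H* = 0.337, so H* = 15.7.
From dB/dt = 0: 1.27(1 - B*/660) = 0.0378·15.7, giving B* = 660·(1 - 0.469) = 351.
From dH/dt = 0: 0.0158·351 - 0.466 = 0.0472C*, so C* = 5.07/0.0472 = 108.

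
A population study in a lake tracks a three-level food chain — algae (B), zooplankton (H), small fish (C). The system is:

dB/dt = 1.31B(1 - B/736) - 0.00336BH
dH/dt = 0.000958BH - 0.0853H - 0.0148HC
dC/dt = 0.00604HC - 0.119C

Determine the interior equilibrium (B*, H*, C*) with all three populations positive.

From dC/dt = 0: 0.00604H* = 0.119, so H* = 19.7.
From dB/dt = 0: 1.31(1 - B*/736) = 0.00336·19.7, giving B* = 736·(1 - 0.0505) = 699.
From dH/dt = 0: 0.000958·699 - 0.0853 = 0.0148C*, so C* = 0.584/0.0148 = 39.5.

B* ≈ 699, H* ≈ 19.7, C* ≈ 39.5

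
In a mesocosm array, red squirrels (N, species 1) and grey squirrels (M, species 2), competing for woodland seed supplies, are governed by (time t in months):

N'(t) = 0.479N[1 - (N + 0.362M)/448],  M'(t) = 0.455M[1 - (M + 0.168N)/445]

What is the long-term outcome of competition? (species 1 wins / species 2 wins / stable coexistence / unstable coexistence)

stable coexistence

Compare the nullcline intercepts: K1/α12 = 448/0.362 = 1240 > K2 = 445; K2/α21 = 445/0.168 = 2650 > K1 = 448.
Since both inequalities hold, each species can invade when rare, so the interior equilibrium is stable.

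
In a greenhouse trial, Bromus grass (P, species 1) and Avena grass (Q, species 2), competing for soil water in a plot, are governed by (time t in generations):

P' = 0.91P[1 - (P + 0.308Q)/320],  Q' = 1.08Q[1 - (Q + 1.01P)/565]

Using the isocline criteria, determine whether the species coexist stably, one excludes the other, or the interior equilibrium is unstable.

Compare the nullcline intercepts: K1/α12 = 320/0.308 = 1040 > K2 = 565; K2/α21 = 565/1.01 = 559 > K1 = 320.
Since both inequalities hold, each species can invade when rare, so the interior equilibrium is stable.

stable coexistence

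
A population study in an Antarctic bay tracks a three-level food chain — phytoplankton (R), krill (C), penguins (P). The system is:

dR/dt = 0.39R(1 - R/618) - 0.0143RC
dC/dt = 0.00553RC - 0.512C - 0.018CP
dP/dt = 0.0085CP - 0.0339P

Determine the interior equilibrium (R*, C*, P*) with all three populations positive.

From dP/dt = 0: 0.0085C* = 0.0339, so C* = 3.99.
From dR/dt = 0: 0.39(1 - R*/618) = 0.0143·3.99, giving R* = 618·(1 - 0.146) = 528.
From dC/dt = 0: 0.00553·528 - 0.512 = 0.018P*, so P* = 2.41/0.018 = 134.

R* ≈ 528, C* ≈ 3.99, P* ≈ 134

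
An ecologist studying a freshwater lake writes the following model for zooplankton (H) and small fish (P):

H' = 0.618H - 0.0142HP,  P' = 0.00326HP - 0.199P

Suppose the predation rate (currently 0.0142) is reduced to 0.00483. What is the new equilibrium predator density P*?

P* ≈ 128

At the interior fixed point, setting dH/dt = 0 with H > 0 fixes P* = (prey growth rate)/(HP coefficient) — independent of the other coefficients.
With the change, P* = 0.618/0.00483 = 128; it rises from 43.5.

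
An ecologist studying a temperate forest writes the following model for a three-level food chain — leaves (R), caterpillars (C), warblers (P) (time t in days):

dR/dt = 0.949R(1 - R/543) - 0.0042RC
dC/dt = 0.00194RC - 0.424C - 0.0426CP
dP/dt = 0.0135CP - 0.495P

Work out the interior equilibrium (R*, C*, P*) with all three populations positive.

From dP/dt = 0: 0.0135C* = 0.495, so C* = 36.7.
From dR/dt = 0: 0.949(1 - R*/543) = 0.0042·36.7, giving R* = 543·(1 - 0.162) = 455.
From dC/dt = 0: 0.00194·455 - 0.424 = 0.0426P*, so P* = 0.458/0.0426 = 10.8.

R* ≈ 455, C* ≈ 36.7, P* ≈ 10.8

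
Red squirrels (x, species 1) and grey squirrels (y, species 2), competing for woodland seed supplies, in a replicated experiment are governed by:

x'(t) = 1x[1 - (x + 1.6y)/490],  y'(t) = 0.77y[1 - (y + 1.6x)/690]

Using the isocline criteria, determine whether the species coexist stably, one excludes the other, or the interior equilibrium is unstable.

Compare the nullcline intercepts: K1/α12 = 490/1.6 = 306 < K2 = 690; K2/α21 = 690/1.6 = 431 < K1 = 490.
Since both are reversed, neither can invade when rare; the interior point is a saddle.

unstable coexistence (outcome depends on initial conditions)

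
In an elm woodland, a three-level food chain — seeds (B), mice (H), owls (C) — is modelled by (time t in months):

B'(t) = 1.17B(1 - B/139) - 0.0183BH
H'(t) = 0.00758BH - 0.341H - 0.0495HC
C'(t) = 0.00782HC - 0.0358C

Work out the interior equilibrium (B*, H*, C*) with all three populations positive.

From dC/dt = 0: 0.00782H* = 0.0358, so H* = 4.58.
From dB/dt = 0: 1.17(1 - B*/139) = 0.0183·4.58, giving B* = 139·(1 - 0.0716) = 129.
From dH/dt = 0: 0.00758·129 - 0.341 = 0.0495C*, so C* = 0.637/0.0495 = 12.9.

B* ≈ 129, H* ≈ 4.58, C* ≈ 12.9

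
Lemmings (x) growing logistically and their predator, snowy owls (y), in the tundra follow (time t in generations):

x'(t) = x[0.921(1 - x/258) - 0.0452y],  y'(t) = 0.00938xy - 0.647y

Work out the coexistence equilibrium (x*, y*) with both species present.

x* ≈ 69, y* ≈ 14.9

From dy/dt = 0 with y > 0: 0.00938x* = 0.647, so x* = 69.
Substitute into dx/dt = 0: 0.921(1 - 69/258) = 0.0452y*.
The bracket is 0.733, giving y* = 0.675/0.0452 = 14.9.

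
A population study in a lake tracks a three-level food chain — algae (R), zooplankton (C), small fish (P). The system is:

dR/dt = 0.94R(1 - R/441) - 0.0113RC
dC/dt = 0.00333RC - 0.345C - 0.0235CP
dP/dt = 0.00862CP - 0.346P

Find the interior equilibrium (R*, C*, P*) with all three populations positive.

R* ≈ 228, C* ≈ 40.1, P* ≈ 17.7

From dP/dt = 0: 0.00862C* = 0.346, so C* = 40.1.
From dR/dt = 0: 0.94(1 - R*/441) = 0.0113·40.1, giving R* = 441·(1 - 0.483) = 228.
From dC/dt = 0: 0.00333·228 - 0.345 = 0.0235P*, so P* = 0.415/0.0235 = 17.7.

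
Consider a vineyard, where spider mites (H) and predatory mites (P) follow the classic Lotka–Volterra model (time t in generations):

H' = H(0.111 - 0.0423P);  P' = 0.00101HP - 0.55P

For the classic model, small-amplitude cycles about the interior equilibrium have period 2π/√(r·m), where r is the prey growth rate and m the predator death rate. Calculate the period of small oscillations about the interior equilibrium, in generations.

T ≈ 25.4 generations

Here r = 0.111 and m = 0.55, so r·m = 0.0611.
ω = √0.0611 = 0.247 per generation, hence T = 2π/ω ≈ 25.4 generations.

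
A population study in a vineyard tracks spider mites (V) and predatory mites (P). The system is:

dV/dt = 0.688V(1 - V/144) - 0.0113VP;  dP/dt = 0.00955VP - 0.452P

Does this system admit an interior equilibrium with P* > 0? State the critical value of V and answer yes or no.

Threshold V = 47.3; K > 47.3, so yes, the predator persists.

The predator equation gives dP/dt > 0 only when V > 0.452/0.00955 = 47.3.
Without the predator, V → K = 144. Since 144 > 47.3, the predator can invade and persist.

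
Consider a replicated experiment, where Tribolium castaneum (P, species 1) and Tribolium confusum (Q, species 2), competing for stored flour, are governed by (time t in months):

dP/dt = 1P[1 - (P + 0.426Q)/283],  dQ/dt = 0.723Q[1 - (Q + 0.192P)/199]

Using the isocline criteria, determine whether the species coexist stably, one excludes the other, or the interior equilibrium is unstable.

stable coexistence

Compare the nullcline intercepts: K1/α12 = 283/0.426 = 664 > K2 = 199; K2/α21 = 199/0.192 = 1040 > K1 = 283.
Since both inequalities hold, each species can invade when rare, so the interior equilibrium is stable.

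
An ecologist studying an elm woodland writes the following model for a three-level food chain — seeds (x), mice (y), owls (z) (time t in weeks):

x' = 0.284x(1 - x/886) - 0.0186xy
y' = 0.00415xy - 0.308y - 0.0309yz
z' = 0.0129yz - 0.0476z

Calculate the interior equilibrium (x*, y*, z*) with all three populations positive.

x* ≈ 672, y* ≈ 3.69, z* ≈ 80.3

From dz/dt = 0: 0.0129y* = 0.0476, so y* = 3.69.
From dx/dt = 0: 0.284(1 - x*/886) = 0.0186·3.69, giving x* = 886·(1 - 0.242) = 672.
From dy/dt = 0: 0.00415·672 - 0.308 = 0.0309z*, so z* = 2.48/0.0309 = 80.3.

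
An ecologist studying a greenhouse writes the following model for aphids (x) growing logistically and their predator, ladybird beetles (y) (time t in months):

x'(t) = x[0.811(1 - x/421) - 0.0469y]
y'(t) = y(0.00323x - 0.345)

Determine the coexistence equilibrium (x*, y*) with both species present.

From dy/dt = 0 with y > 0: 0.00323x* = 0.345, so x* = 107.
Substitute into dx/dt = 0: 0.811(1 - 107/421) = 0.0469y*.
The bracket is 0.746, giving y* = 0.605/0.0469 = 12.9.

x* ≈ 107, y* ≈ 12.9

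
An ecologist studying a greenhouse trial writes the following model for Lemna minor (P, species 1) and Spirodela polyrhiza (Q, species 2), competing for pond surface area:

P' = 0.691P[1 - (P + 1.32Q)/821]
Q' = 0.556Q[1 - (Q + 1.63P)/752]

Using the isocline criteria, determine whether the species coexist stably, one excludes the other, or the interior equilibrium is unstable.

unstable coexistence (outcome depends on initial conditions)

Compare the nullcline intercepts: K1/α12 = 821/1.32 = 622 < K2 = 752; K2/α21 = 752/1.63 = 461 < K1 = 821.
Since both are reversed, neither can invade when rare; the interior point is a saddle.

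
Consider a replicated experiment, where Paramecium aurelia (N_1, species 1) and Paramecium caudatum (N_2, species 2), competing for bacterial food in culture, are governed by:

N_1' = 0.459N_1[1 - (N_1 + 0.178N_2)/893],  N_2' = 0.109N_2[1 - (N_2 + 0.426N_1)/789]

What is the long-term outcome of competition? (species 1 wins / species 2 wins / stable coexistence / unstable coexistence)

stable coexistence

Compare the nullcline intercepts: K1/α12 = 893/0.178 = 5020 > K2 = 789; K2/α21 = 789/0.426 = 1850 > K1 = 893.
Since both inequalities hold, each species can invade when rare, so the interior equilibrium is stable.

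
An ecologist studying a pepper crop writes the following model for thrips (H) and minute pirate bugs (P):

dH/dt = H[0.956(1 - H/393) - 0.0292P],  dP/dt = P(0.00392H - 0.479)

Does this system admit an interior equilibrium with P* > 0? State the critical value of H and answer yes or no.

The predator equation gives dP/dt > 0 only when H > 0.479/0.00392 = 122.
Without the predator, H → K = 393. Since 393 > 122, the predator can invade and persist.

Threshold H = 122; K > 122, so yes, the predator persists.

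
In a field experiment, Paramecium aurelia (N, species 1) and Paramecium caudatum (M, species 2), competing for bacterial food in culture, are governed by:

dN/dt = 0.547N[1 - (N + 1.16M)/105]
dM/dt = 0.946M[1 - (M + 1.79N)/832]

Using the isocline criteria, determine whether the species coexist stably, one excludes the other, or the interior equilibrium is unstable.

species 2 excludes species 1

Compare the nullcline intercepts: K1/α12 = 105/1.16 = 90.5 < K2 = 832; K2/α21 = 832/1.79 = 465 > K1 = 105.
Since the inequalities point opposite ways, species 2 can invade but species 1 cannot.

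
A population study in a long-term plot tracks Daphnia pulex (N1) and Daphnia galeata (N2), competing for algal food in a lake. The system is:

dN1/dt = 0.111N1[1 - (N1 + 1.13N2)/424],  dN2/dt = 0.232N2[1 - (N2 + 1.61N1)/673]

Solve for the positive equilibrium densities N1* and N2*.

Setting both brackets to zero gives the nullclines N1 + 1.13N2 = 424 and 1.61N1 + N2 = 673.
Substituting N2 = 673 - 1.61N1 into the first: N1(1 - 1.13·1.61) = 424 - 1.13·673.
So N1* = -336/-0.819 = 411, and then N2* = 673 - 1.61·411 = 11.8.

N1* ≈ 411, N2* ≈ 11.8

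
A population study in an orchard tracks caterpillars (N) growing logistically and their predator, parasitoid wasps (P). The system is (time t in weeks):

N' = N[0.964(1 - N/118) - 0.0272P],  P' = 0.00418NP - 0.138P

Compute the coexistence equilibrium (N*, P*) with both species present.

From dP/dt = 0 with P > 0: 0.00418N* = 0.138, so N* = 33.
Substitute into dN/dt = 0: 0.964(1 - 33/118) = 0.0272P*.
The bracket is 0.72, giving P* = 0.694/0.0272 = 25.5.

N* ≈ 33, P* ≈ 25.5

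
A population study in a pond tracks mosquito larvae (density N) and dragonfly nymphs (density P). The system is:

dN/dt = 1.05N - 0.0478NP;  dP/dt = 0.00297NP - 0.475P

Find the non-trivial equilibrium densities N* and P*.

Set dP/dt = 0 with P > 0: 0.00297N - 0.475 = 0, so N* = 0.475/0.00297 = 160.
Set dN/dt = 0 with N > 0: 1.05 - 0.0478P = 0, so P* = 1.05/0.0478 = 22.

N* ≈ 160, P* ≈ 22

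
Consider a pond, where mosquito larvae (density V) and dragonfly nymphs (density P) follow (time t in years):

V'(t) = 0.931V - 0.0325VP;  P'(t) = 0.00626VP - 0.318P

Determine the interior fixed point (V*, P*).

V* ≈ 50.8, P* ≈ 28.6

Set dP/dt = 0 with P > 0: 0.00626V - 0.318 = 0, so V* = 0.318/0.00626 = 50.8.
Set dV/dt = 0 with V > 0: 0.931 - 0.0325P = 0, so P* = 0.931/0.0325 = 28.6.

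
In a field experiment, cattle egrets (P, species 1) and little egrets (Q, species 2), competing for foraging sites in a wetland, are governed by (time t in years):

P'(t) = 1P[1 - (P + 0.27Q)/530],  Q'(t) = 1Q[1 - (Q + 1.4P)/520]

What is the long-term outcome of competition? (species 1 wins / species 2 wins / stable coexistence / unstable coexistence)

Compare the nullcline intercepts: K1/α12 = 530/0.27 = 1960 > K2 = 520; K2/α21 = 520/1.4 = 371 < K1 = 530.
Since the inequalities point opposite ways, species 1 can invade but species 2 cannot.

species 1 excludes species 2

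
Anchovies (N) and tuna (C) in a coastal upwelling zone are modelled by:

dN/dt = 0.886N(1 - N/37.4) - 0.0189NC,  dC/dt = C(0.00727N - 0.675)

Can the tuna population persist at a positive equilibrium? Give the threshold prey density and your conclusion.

The predator equation gives dC/dt > 0 only when N > 0.675/0.00727 = 92.8.
Without the predator, N → K = 37.4. Since 37.4 < 92.8, the predator cannot invade.

Threshold N = 92.8; K < 92.8, so no, the predator goes extinct.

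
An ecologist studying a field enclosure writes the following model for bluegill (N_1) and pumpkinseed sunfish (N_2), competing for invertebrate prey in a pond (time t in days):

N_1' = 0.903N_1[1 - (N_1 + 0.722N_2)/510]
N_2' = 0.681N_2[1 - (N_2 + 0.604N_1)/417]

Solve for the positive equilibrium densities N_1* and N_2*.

N_1* ≈ 370, N_2* ≈ 193

Setting both brackets to zero gives the nullclines N_1 + 0.722N_2 = 510 and 0.604N_1 + N_2 = 417.
Substituting N_2 = 417 - 0.604N_1 into the first: N_1(1 - 0.722·0.604) = 510 - 0.722·417.
So N_1* = 209/0.564 = 370, and then N_2* = 417 - 0.604·370 = 193.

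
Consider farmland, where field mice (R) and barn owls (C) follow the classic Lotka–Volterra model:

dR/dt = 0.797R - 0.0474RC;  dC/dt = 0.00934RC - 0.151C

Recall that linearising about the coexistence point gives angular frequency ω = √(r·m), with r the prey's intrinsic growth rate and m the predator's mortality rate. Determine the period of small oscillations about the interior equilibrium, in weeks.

T ≈ 18.1 weeks

Here r = 0.797 and m = 0.151, so r·m = 0.12.
ω = √0.12 = 0.347 per week, hence T = 2π/ω ≈ 18.1 weeks.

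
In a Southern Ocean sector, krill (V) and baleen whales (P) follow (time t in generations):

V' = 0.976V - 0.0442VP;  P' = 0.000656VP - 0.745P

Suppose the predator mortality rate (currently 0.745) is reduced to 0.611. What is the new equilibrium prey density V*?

At the interior fixed point, setting dP/dt = 0 with P > 0 fixes V* = (predator death rate)/(VP coefficient) — independent of the other coefficients.
With the change, V* = 0.611/0.000656 = 931; it falls from 1140.

V* ≈ 931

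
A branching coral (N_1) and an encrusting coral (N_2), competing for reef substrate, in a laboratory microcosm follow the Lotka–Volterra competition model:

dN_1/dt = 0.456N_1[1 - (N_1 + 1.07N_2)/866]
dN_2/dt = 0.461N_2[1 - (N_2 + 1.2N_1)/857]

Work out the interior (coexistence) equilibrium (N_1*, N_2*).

Setting both brackets to zero gives the nullclines N_1 + 1.07N_2 = 866 and 1.2N_1 + N_2 = 857.
Substituting N_2 = 857 - 1.2N_1 into the first: N_1(1 - 1.07·1.2) = 866 - 1.07·857.
So N_1* = -51/-0.284 = 180, and then N_2* = 857 - 1.2·180 = 642.

N_1* ≈ 180, N_2* ≈ 642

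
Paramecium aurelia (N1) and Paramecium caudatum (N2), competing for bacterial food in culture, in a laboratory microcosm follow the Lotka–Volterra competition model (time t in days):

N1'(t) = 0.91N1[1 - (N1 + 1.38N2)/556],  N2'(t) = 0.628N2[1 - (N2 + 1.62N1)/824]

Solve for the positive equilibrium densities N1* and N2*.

Setting both brackets to zero gives the nullclines N1 + 1.38N2 = 556 and 1.62N1 + N2 = 824.
Substituting N2 = 824 - 1.62N1 into the first: N1(1 - 1.38·1.62) = 556 - 1.38·824.
So N1* = -581/-1.24 = 470, and then N2* = 824 - 1.62·470 = 62.1.

N1* ≈ 470, N2* ≈ 62.1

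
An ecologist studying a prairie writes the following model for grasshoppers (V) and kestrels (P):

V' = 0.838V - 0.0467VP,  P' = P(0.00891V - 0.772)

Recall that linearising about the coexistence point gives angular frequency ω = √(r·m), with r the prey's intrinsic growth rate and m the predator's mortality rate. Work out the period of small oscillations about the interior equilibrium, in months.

T ≈ 7.81 months

Here r = 0.838 and m = 0.772, so r·m = 0.647.
ω = √0.647 = 0.804 per month, hence T = 2π/ω ≈ 7.81 months.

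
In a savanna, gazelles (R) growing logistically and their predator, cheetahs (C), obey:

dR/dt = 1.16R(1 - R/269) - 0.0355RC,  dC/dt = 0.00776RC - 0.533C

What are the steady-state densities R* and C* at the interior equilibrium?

From dC/dt = 0 with C > 0: 0.00776R* = 0.533, so R* = 68.7.
Substitute into dR/dt = 0: 1.16(1 - 68.7/269) = 0.0355C*.
The bracket is 0.745, giving C* = 0.864/0.0355 = 24.3.

R* ≈ 68.7, C* ≈ 24.3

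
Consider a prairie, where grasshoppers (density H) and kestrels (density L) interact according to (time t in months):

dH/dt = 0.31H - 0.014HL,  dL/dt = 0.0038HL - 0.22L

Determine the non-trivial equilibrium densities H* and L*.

Set dL/dt = 0 with L > 0: 0.0038H - 0.22 = 0, so H* = 0.22/0.0038 = 57.9.
Set dH/dt = 0 with H > 0: 0.31 - 0.014L = 0, so L* = 0.31/0.014 = 22.1.

H* ≈ 57.9, L* ≈ 22.1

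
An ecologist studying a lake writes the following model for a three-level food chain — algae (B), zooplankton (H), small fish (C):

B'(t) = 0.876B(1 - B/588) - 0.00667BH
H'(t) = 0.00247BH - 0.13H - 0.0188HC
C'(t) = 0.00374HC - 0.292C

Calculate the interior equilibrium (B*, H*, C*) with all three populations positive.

B* ≈ 238, H* ≈ 78.1, C* ≈ 24.4

From dC/dt = 0: 0.00374H* = 0.292, so H* = 78.1.
From dB/dt = 0: 0.876(1 - B*/588) = 0.00667·78.1, giving B* = 588·(1 - 0.594) = 238.
From dH/dt = 0: 0.00247·238 - 0.13 = 0.0188C*, so C* = 0.459/0.0188 = 24.4.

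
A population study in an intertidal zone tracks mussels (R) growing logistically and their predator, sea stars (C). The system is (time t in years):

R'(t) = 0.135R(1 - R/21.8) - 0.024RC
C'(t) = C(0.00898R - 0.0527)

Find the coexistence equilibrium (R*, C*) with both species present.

From dC/dt = 0 with C > 0: 0.00898R* = 0.0527, so R* = 5.87.
Substitute into dR/dt = 0: 0.135(1 - 5.87/21.8) = 0.024C*.
The bracket is 0.731, giving C* = 0.0987/0.024 = 4.11.

R* ≈ 5.87, C* ≈ 4.11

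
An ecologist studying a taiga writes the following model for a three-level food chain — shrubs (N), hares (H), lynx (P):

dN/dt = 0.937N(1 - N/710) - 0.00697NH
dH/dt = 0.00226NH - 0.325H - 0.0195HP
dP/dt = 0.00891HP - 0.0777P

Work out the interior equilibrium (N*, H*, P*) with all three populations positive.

N* ≈ 664, H* ≈ 8.72, P* ≈ 60.3

From dP/dt = 0: 0.00891H* = 0.0777, so H* = 8.72.
From dN/dt = 0: 0.937(1 - N*/710) = 0.00697·8.72, giving N* = 710·(1 - 0.0649) = 664.
From dH/dt = 0: 0.00226·664 - 0.325 = 0.0195P*, so P* = 1.18/0.0195 = 60.3.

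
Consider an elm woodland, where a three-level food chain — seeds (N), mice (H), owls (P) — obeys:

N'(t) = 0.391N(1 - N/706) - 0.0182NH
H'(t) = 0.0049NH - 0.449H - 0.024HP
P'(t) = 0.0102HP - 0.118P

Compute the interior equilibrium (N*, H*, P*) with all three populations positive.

N* ≈ 326, H* ≈ 11.6, P* ≈ 47.8

From dP/dt = 0: 0.0102H* = 0.118, so H* = 11.6.
From dN/dt = 0: 0.391(1 - N*/706) = 0.0182·11.6, giving N* = 706·(1 - 0.538) = 326.
From dH/dt = 0: 0.0049·326 - 0.449 = 0.024P*, so P* = 1.15/0.024 = 47.8.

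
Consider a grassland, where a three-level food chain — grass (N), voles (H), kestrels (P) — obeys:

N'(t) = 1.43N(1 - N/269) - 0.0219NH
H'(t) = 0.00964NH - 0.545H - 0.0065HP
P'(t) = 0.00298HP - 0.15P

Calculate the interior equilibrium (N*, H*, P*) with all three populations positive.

N* ≈ 61.6, H* ≈ 50.3, P* ≈ 7.56

From dP/dt = 0: 0.00298H* = 0.15, so H* = 50.3.
From dN/dt = 0: 1.43(1 - N*/269) = 0.0219·50.3, giving N* = 269·(1 - 0.771) = 61.6.
From dH/dt = 0: 0.00964·61.6 - 0.545 = 0.0065P*, so P* = 0.0492/0.0065 = 7.56.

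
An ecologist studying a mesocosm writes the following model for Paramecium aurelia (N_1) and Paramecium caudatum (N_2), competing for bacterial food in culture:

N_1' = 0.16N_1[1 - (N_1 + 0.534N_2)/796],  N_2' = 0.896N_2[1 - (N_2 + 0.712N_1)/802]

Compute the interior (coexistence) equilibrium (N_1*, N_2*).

Setting both brackets to zero gives the nullclines N_1 + 0.534N_2 = 796 and 0.712N_1 + N_2 = 802.
Substituting N_2 = 802 - 0.712N_1 into the first: N_1(1 - 0.534·0.712) = 796 - 0.534·802.
So N_1* = 368/0.62 = 593, and then N_2* = 802 - 0.712·593 = 380.

N_1* ≈ 593, N_2* ≈ 380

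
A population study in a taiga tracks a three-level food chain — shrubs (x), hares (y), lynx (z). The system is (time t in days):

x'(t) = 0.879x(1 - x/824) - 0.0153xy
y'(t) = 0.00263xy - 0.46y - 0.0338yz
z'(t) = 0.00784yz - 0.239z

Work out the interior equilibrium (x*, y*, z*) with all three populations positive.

From dz/dt = 0: 0.00784y* = 0.239, so y* = 30.5.
From dx/dt = 0: 0.879(1 - x*/824) = 0.0153·30.5, giving x* = 824·(1 - 0.531) = 387.
From dy/dt = 0: 0.00263·387 - 0.46 = 0.0338z*, so z* = 0.557/0.0338 = 16.5.

x* ≈ 387, y* ≈ 30.5, z* ≈ 16.5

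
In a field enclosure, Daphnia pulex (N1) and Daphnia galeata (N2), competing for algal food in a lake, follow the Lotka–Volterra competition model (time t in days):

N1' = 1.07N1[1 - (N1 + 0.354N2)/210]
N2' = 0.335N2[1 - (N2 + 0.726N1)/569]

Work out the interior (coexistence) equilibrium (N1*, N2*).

N1* ≈ 11.5, N2* ≈ 561

Setting both brackets to zero gives the nullclines N1 + 0.354N2 = 210 and 0.726N1 + N2 = 569.
Substituting N2 = 569 - 0.726N1 into the first: N1(1 - 0.354·0.726) = 210 - 0.354·569.
So N1* = 8.57/0.743 = 11.5, and then N2* = 569 - 0.726·11.5 = 561.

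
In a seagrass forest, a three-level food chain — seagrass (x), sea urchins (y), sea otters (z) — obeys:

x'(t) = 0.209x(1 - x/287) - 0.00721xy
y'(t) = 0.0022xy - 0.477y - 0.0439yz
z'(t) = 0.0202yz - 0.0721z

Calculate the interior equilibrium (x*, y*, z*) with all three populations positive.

x* ≈ 252, y* ≈ 3.57, z* ≈ 1.75

From dz/dt = 0: 0.0202y* = 0.0721, so y* = 3.57.
From dx/dt = 0: 0.209(1 - x*/287) = 0.00721·3.57, giving x* = 287·(1 - 0.123) = 252.
From dy/dt = 0: 0.0022·252 - 0.477 = 0.0439z*, so z* = 0.0767/0.0439 = 1.75.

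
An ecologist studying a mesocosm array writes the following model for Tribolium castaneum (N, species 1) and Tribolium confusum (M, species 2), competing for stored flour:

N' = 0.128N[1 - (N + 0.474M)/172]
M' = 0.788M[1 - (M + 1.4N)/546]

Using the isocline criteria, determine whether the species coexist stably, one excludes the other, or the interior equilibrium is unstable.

Compare the nullcline intercepts: K1/α12 = 172/0.474 = 363 < K2 = 546; K2/α21 = 546/1.4 = 390 > K1 = 172.
Since the inequalities point opposite ways, species 2 can invade but species 1 cannot.

species 2 excludes species 1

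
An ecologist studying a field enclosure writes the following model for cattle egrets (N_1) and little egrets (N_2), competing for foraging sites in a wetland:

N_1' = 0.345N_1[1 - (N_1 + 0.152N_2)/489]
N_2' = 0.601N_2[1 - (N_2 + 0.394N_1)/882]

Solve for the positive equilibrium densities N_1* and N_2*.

Setting both brackets to zero gives the nullclines N_1 + 0.152N_2 = 489 and 0.394N_1 + N_2 = 882.
Substituting N_2 = 882 - 0.394N_1 into the first: N_1(1 - 0.152·0.394) = 489 - 0.152·882.
So N_1* = 355/0.94 = 378, and then N_2* = 882 - 0.394·378 = 733.

N_1* ≈ 378, N_2* ≈ 733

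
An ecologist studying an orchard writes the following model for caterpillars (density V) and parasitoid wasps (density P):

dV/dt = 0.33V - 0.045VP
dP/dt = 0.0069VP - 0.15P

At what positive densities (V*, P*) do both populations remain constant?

V* ≈ 21.7, P* ≈ 7.33

Set dP/dt = 0 with P > 0: 0.0069V - 0.15 = 0, so V* = 0.15/0.0069 = 21.7.
Set dV/dt = 0 with V > 0: 0.33 - 0.045P = 0, so P* = 0.33/0.045 = 7.33.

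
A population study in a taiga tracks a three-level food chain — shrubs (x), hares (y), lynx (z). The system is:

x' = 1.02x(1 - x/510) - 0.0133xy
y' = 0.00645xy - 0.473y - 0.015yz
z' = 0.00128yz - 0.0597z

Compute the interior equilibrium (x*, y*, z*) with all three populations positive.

From dz/dt = 0: 0.00128y* = 0.0597, so y* = 46.6.
From dx/dt = 0: 1.02(1 - x*/510) = 0.0133·46.6, giving x* = 510·(1 - 0.608) = 200.
From dy/dt = 0: 0.00645·200 - 0.473 = 0.015z*, so z* = 0.816/0.015 = 54.4.

x* ≈ 200, y* ≈ 46.6, z* ≈ 54.4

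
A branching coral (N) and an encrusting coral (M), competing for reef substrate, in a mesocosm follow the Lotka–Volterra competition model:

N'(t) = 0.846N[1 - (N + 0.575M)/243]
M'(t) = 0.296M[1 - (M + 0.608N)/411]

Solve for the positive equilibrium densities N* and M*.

N* ≈ 10.3, M* ≈ 405

Setting both brackets to zero gives the nullclines N + 0.575M = 243 and 0.608N + M = 411.
Substituting M = 411 - 0.608N into the first: N(1 - 0.575·0.608) = 243 - 0.575·411.
So N* = 6.68/0.65 = 10.3, and then M* = 411 - 0.608·10.3 = 405.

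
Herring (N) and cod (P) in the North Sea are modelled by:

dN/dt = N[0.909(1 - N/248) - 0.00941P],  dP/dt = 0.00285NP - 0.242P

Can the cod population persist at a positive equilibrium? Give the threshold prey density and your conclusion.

The predator equation gives dP/dt > 0 only when N > 0.242/0.00285 = 84.9.
Without the predator, N → K = 248. Since 248 > 84.9, the predator can invade and persist.

Threshold N = 84.9; K > 84.9, so yes, the predator persists.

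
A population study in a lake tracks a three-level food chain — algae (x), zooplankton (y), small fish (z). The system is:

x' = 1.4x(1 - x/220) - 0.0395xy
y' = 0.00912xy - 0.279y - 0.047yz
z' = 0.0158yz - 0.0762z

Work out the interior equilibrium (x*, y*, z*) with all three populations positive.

From dz/dt = 0: 0.0158y* = 0.0762, so y* = 4.82.
From dx/dt = 0: 1.4(1 - x*/220) = 0.0395·4.82, giving x* = 220·(1 - 0.136) = 190.
From dy/dt = 0: 0.00912·190 - 0.279 = 0.047z*, so z* = 1.45/0.047 = 30.9.

x* ≈ 190, y* ≈ 4.82, z* ≈ 30.9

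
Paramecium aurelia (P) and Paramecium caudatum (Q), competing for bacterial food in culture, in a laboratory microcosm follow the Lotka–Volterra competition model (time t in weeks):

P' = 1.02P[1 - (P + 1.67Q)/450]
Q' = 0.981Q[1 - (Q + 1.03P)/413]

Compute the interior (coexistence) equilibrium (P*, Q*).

P* ≈ 333, Q* ≈ 70.1

Setting both brackets to zero gives the nullclines P + 1.67Q = 450 and 1.03P + Q = 413.
Substituting Q = 413 - 1.03P into the first: P(1 - 1.67·1.03) = 450 - 1.67·413.
So P* = -240/-0.72 = 333, and then Q* = 413 - 1.03·333 = 70.1.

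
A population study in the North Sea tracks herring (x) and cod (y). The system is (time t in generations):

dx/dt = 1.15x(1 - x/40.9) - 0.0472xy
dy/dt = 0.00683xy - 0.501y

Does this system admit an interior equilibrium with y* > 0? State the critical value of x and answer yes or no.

Threshold x = 73.4; K < 73.4, so no, the predator goes extinct.

The predator equation gives dy/dt > 0 only when x > 0.501/0.00683 = 73.4.
Without the predator, x → K = 40.9. Since 40.9 < 73.4, the predator cannot invade.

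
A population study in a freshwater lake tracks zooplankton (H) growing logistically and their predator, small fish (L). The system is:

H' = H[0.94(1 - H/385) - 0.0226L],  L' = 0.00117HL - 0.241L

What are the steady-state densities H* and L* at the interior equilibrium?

H* ≈ 206, L* ≈ 19.3

From dL/dt = 0 with L > 0: 0.00117H* = 0.241, so H* = 206.
Substitute into dH/dt = 0: 0.94(1 - 206/385) = 0.0226L*.
The bracket is 0.465, giving L* = 0.437/0.0226 = 19.3.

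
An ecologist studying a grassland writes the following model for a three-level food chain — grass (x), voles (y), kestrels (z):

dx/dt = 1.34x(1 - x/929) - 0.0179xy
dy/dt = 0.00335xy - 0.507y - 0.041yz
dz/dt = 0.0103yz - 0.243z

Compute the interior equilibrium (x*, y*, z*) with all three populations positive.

From dz/dt = 0: 0.0103y* = 0.243, so y* = 23.6.
From dx/dt = 0: 1.34(1 - x*/929) = 0.0179·23.6, giving x* = 929·(1 - 0.315) = 636.
From dy/dt = 0: 0.00335·636 - 0.507 = 0.041z*, so z* = 1.62/0.041 = 39.6.

x* ≈ 636, y* ≈ 23.6, z* ≈ 39.6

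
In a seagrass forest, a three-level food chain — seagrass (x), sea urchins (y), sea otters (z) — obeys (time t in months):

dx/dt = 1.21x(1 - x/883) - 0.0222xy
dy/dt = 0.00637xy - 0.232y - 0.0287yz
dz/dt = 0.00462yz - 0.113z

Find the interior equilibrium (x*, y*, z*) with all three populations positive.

From dz/dt = 0: 0.00462y* = 0.113, so y* = 24.5.
From dx/dt = 0: 1.21(1 - x*/883) = 0.0222·24.5, giving x* = 883·(1 - 0.449) = 487.
From dy/dt = 0: 0.00637·487 - 0.232 = 0.0287z*, so z* = 2.87/0.0287 = 100.

x* ≈ 487, y* ≈ 24.5, z* ≈ 100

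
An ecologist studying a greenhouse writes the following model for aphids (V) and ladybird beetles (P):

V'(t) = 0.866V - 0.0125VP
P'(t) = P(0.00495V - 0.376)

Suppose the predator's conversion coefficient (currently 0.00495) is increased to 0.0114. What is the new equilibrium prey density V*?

V* ≈ 33

At the interior fixed point, setting dP/dt = 0 with P > 0 fixes V* = (predator death rate)/(VP coefficient) — independent of the other coefficients.
With the change, V* = 0.376/0.0114 = 33; it falls from 76.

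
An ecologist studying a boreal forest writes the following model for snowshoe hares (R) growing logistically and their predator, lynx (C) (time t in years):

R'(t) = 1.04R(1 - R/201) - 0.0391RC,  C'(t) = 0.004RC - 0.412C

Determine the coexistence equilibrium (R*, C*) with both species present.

R* ≈ 103, C* ≈ 13

From dC/dt = 0 with C > 0: 0.004R* = 0.412, so R* = 103.
Substitute into dR/dt = 0: 1.04(1 - 103/201) = 0.0391C*.
The bracket is 0.488, giving C* = 0.507/0.0391 = 13.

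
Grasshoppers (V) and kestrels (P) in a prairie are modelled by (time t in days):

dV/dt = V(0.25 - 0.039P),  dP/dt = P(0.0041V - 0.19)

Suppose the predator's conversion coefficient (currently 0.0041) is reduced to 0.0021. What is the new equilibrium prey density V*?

V* ≈ 90.5

At the interior fixed point, setting dP/dt = 0 with P > 0 fixes V* = (predator death rate)/(VP coefficient) — independent of the other coefficients.
With the change, V* = 0.19/0.0021 = 90.5; it rises from 46.3.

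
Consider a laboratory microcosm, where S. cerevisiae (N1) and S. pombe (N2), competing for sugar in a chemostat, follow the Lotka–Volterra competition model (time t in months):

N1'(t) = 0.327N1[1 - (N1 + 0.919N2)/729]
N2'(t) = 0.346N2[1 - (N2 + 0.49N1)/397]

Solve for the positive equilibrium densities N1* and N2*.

Setting both brackets to zero gives the nullclines N1 + 0.919N2 = 729 and 0.49N1 + N2 = 397.
Substituting N2 = 397 - 0.49N1 into the first: N1(1 - 0.919·0.49) = 729 - 0.919·397.
So N1* = 364/0.55 = 662, and then N2* = 397 - 0.49·662 = 72.4.

N1* ≈ 662, N2* ≈ 72.4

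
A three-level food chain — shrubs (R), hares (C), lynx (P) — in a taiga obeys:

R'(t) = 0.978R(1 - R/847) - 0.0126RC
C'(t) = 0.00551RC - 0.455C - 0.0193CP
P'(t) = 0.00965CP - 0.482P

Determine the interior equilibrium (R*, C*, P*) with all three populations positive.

From dP/dt = 0: 0.00965C* = 0.482, so C* = 49.9.
From dR/dt = 0: 0.978(1 - R*/847) = 0.0126·49.9, giving R* = 847·(1 - 0.644) = 302.
From dC/dt = 0: 0.00551·302 - 0.455 = 0.0193P*, so P* = 1.21/0.0193 = 62.6.

R* ≈ 302, C* ≈ 49.9, P* ≈ 62.6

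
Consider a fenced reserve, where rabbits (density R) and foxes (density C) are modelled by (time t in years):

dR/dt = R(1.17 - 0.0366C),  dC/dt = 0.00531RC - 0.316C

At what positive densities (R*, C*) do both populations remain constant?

Set dC/dt = 0 with C > 0: 0.00531R - 0.316 = 0, so R* = 0.316/0.00531 = 59.5.
Set dR/dt = 0 with R > 0: 1.17 - 0.0366C = 0, so C* = 1.17/0.0366 = 32.

R* ≈ 59.5, C* ≈ 32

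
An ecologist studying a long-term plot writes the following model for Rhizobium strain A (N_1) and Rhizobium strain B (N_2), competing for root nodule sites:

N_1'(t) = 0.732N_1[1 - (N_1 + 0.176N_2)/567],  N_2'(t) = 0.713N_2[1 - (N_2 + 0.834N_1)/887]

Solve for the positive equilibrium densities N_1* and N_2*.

Setting both brackets to zero gives the nullclines N_1 + 0.176N_2 = 567 and 0.834N_1 + N_2 = 887.
Substituting N_2 = 887 - 0.834N_1 into the first: N_1(1 - 0.176·0.834) = 567 - 0.176·887.
So N_1* = 411/0.853 = 482, and then N_2* = 887 - 0.834·482 = 485.

N_1* ≈ 482, N_2* ≈ 485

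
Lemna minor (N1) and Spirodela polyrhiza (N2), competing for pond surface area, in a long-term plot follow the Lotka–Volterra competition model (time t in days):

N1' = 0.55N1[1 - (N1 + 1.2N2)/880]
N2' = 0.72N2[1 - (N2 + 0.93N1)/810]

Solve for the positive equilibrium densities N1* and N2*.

N1* ≈ 793, N2* ≈ 72.4

Setting both brackets to zero gives the nullclines N1 + 1.2N2 = 880 and 0.93N1 + N2 = 810.
Substituting N2 = 810 - 0.93N1 into the first: N1(1 - 1.2·0.93) = 880 - 1.2·810.
So N1* = -92/-0.116 = 793, and then N2* = 810 - 0.93·793 = 72.4.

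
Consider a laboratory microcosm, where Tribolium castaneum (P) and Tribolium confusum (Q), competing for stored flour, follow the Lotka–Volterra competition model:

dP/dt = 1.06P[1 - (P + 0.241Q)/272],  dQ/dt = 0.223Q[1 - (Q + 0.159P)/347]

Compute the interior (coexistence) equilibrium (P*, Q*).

Setting both brackets to zero gives the nullclines P + 0.241Q = 272 and 0.159P + Q = 347.
Substituting Q = 347 - 0.159P into the first: P(1 - 0.241·0.159) = 272 - 0.241·347.
So P* = 188/0.962 = 196, and then Q* = 347 - 0.159·196 = 316.

P* ≈ 196, Q* ≈ 316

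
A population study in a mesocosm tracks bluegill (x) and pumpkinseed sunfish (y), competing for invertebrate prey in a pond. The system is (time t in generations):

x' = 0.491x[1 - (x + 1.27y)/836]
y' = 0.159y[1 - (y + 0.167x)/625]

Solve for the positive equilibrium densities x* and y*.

Setting both brackets to zero gives the nullclines x + 1.27y = 836 and 0.167x + y = 625.
Substituting y = 625 - 0.167x into the first: x(1 - 1.27·0.167) = 836 - 1.27·625.
So x* = 42.2/0.788 = 53.6, and then y* = 625 - 0.167·53.6 = 616.

x* ≈ 53.6, y* ≈ 616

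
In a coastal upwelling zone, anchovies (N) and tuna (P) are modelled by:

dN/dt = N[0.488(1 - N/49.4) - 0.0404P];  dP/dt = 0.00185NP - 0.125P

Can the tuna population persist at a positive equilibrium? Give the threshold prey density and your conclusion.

Threshold N = 67.6; K < 67.6, so no, the predator goes extinct.

The predator equation gives dP/dt > 0 only when N > 0.125/0.00185 = 67.6.
Without the predator, N → K = 49.4. Since 49.4 < 67.6, the predator cannot invade.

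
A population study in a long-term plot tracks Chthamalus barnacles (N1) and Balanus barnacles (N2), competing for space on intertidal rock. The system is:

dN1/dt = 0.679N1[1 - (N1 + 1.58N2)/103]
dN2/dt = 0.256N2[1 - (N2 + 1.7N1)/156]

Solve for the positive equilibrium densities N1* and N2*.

N1* ≈ 85.1, N2* ≈ 11.3

Setting both brackets to zero gives the nullclines N1 + 1.58N2 = 103 and 1.7N1 + N2 = 156.
Substituting N2 = 156 - 1.7N1 into the first: N1(1 - 1.58·1.7) = 103 - 1.58·156.
So N1* = -143/-1.69 = 85.1, and then N2* = 156 - 1.7·85.1 = 11.3.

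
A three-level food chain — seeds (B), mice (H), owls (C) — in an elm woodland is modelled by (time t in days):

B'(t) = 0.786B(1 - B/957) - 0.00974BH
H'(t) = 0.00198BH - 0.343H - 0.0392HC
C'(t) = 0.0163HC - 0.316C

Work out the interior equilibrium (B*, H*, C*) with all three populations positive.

B* ≈ 727, H* ≈ 19.4, C* ≈ 28

From dC/dt = 0: 0.0163H* = 0.316, so H* = 19.4.
From dB/dt = 0: 0.786(1 - B*/957) = 0.00974·19.4, giving B* = 957·(1 - 0.24) = 727.
From dH/dt = 0: 0.00198·727 - 0.343 = 0.0392C*, so C* = 1.1/0.0392 = 28.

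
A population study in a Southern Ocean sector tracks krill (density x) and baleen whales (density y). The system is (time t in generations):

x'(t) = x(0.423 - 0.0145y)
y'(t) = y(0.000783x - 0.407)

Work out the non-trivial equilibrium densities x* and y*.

x* ≈ 520, y* ≈ 29.2

Set dy/dt = 0 with y > 0: 0.000783x - 0.407 = 0, so x* = 0.407/0.000783 = 520.
Set dx/dt = 0 with x > 0: 0.423 - 0.0145y = 0, so y* = 0.423/0.0145 = 29.2.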